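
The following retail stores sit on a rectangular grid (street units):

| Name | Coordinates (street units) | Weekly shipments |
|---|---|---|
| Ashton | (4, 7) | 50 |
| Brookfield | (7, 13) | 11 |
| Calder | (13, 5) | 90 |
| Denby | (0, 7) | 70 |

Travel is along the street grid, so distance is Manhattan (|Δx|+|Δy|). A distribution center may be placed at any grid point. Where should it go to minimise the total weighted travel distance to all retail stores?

(4, 7)

Manhattan distance separates: Σwᵢ(|x−xᵢ|+|y−yᵢ|) = Σwᵢ|x−xᵢ| + Σwᵢ|y−yᵢ|, so x and y are optimised independently as 1-D weighted medians.
Total weight W = 221; half = 110.5.
x-coordinate, sorted with cumulative weight:
  x=0 (Denby, w=70) cum 70
  x=4 (Ashton, w=50) cum 120  ← median
  x=7 (Brookfield, w=11) cum 131
  x=13 (Calder, w=90) cum 221
⇒ x* = 4
y-coordinate, sorted with cumulative weight:
  y=5 (Calder, w=90) cum 90
  y=7 (Ashton, w=50) cum 140  ← median
  y=7 (Denby, w=70) cum 210
  y=13 (Brookfield, w=11) cum 221
⇒ y* = 7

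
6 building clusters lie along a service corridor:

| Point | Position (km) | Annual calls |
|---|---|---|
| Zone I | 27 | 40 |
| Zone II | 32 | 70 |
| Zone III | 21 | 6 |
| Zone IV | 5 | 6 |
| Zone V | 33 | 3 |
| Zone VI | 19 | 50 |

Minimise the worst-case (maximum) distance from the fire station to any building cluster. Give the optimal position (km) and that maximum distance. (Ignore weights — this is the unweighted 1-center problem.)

The 1-center on a line is the midpoint of the two extreme points: leftmost at 5, rightmost at 33.
Optimal location = (5 + 33)/2 = 19; maximum distance = (33 − 5)/2 = 14.

location 19, max distance 14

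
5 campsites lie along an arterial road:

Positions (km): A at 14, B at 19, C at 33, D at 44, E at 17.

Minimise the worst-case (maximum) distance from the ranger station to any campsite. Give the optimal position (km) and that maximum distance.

location 29, max distance 15

The 1-center on a line is the midpoint of the two extreme points: leftmost at 14, rightmost at 44.
Optimal location = (14 + 44)/2 = 29; maximum distance = (44 − 14)/2 = 15.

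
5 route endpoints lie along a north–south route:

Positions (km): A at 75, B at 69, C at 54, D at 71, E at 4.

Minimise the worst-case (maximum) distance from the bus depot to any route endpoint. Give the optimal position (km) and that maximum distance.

location 39.5, max distance 35.5

The 1-center on a line is the midpoint of the two extreme points: leftmost at 4, rightmost at 75.
Optimal location = (4 + 75)/2 = 39.5; maximum distance = (75 − 4)/2 = 35.5.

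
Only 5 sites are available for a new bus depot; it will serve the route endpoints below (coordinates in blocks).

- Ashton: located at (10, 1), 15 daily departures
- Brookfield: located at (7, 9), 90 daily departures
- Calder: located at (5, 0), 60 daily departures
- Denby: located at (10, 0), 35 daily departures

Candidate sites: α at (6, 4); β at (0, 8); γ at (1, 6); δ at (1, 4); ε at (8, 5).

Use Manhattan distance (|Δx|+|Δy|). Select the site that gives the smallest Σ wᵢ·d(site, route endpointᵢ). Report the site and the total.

α, total 1225 blocks

Total weighted distance at each candidate:
  α (6, 4): total = 1225
  β (0, 8): total = 2385
  γ (1, 6): total = 2145
  δ (1, 4): total = 2105
  ε (8, 5): total = 1265
Minimum is at α with total 1225 blocks.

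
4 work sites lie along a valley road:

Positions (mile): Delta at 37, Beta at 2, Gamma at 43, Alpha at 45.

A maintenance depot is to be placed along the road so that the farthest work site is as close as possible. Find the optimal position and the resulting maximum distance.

location 23.5, max distance 21.5

The 1-center on a line is the midpoint of the two extreme points: leftmost at 2, rightmost at 45.
Optimal location = (2 + 45)/2 = 23.5; maximum distance = (45 − 2)/2 = 21.5.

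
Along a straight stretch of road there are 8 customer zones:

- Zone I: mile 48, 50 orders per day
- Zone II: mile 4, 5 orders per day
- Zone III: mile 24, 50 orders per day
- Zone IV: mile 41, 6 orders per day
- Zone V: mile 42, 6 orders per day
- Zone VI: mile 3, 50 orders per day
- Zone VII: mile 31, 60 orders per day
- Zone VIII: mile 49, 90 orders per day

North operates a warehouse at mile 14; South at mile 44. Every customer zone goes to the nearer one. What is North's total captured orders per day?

The indifferent point is the midpoint (14+44)/2 = 29; customer zones left of it (closer to North at 14) go to North, those right go to South.
  Zone VI at 3 (w=50) → North
  Zone II at 4 (w=5) → North
  Zone III at 24 (w=50) → North
  Zone VII at 31 (w=60) → South
  Zone IV at 41 (w=6) → South
  Zone V at 42 (w=6) → South
  Zone I at 48 (w=50) → South
  Zone VIII at 49 (w=90) → South
North captures 105; South captures 212.

105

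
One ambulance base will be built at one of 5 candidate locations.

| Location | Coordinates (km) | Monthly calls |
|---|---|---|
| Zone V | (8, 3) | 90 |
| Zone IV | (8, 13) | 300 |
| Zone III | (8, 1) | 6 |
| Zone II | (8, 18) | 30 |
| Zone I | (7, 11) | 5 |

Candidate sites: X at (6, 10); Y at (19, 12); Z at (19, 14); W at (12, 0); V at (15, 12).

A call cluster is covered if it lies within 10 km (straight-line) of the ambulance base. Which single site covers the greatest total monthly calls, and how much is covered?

Coverage radius r = 10 km; a point is covered iff (Δx)²+(Δy)² ≤ 10² = 100.
  X (6, 10): covers {Zone V, Zone IV, Zone III, Zone II, Zone I} → 431
  Y (19, 12): covers {none} → 0
  Z (19, 14): covers {none} → 0
  W (12, 0): covers {Zone V, Zone III} → 96
  V (15, 12): covers {Zone IV, Zone II, Zone I} → 335
Maximum coverage at X: 431 monthly calls.

X, covering 431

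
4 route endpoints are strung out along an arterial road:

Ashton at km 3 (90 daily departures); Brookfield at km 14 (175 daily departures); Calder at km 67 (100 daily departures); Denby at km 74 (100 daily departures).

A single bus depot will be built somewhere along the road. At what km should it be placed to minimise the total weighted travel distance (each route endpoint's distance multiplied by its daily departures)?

x = 14

For a sum of weighted absolute distances on a line, the optimum is the weighted median (not the mean). Total weight W = 465; half-weight = 232.5.
Sort by position and accumulate weight:
  km 3 (Ashton, w=90) → cum 90
  km 14 (Brookfield, w=175) → cum 265  ≥ 232.5 → median here
  km 67 (Calder, w=100) → cum 365
  km 74 (Denby, w=100) → cum 465
Optimal location: km 14.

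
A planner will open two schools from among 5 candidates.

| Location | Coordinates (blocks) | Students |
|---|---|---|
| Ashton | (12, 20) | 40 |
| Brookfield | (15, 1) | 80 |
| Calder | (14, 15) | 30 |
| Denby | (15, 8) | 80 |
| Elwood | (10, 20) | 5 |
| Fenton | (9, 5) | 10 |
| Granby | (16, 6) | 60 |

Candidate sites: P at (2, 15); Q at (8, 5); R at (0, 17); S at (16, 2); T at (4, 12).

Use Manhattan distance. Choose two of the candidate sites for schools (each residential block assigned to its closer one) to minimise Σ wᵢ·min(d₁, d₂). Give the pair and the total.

{P, S}, total 2085

Evaluate every pair (each demand assigned to the nearer of the two):
  {P, S}: total = 2085
  {S, T}: total = 2160
  {R, S}: total = 2175
  {Q, S}: total = 2265
  {P, Q}: total = 3255
  {Q, T}: total = 3330
  {Q, R}: total = 3375
  {P, T}: total = 5185
  {R, T}: total = 5215
  {P, R}: total = 6335
Best pair: {P, S} with total 2085.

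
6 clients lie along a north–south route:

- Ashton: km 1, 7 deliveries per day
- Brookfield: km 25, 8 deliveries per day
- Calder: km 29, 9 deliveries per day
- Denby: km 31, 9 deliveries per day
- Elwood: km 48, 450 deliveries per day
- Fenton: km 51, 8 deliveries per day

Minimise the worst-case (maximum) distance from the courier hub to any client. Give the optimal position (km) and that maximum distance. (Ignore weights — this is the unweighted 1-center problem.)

location 26, max distance 25

The 1-center on a line is the midpoint of the two extreme points: leftmost at 1, rightmost at 51.
Optimal location = (1 + 51)/2 = 26; maximum distance = (51 − 1)/2 = 25.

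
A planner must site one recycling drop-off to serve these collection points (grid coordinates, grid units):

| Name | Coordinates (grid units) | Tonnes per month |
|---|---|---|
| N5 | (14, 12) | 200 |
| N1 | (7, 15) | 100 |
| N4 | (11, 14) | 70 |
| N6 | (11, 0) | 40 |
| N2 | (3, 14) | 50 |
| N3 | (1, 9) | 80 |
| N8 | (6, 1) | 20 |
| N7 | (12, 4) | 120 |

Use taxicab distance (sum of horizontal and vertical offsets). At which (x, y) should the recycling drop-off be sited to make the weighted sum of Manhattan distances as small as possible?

(11, 12)

Manhattan distance separates: Σwᵢ(|x−xᵢ|+|y−yᵢ|) = Σwᵢ|x−xᵢ| + Σwᵢ|y−yᵢ|, so x and y are optimised independently as 1-D weighted medians.
Total weight W = 680; half = 340.
x-coordinate, sorted with cumulative weight:
  x=1 (N3, w=80) cum 80
  x=3 (N2, w=50) cum 130
  x=6 (N8, w=20) cum 150
  x=7 (N1, w=100) cum 250
  x=11 (N4, w=70) cum 320
  x=11 (N6, w=40) cum 360  ← median
  x=12 (N7, w=120) cum 480
  x=14 (N5, w=200) cum 680
⇒ x* = 11
y-coordinate, sorted with cumulative weight:
  y=0 (N6, w=40) cum 40
  y=1 (N8, w=20) cum 60
  y=4 (N7, w=120) cum 180
  y=9 (N3, w=80) cum 260
  y=12 (N5, w=200) cum 460  ← median
  y=14 (N4, w=70) cum 530
  y=14 (N2, w=50) cum 580
  y=15 (N1, w=100) cum 680
⇒ y* = 12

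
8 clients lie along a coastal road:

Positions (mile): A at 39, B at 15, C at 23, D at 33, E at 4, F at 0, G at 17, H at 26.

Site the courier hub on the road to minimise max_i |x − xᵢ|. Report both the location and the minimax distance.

The 1-center on a line is the midpoint of the two extreme points: leftmost at 0, rightmost at 39.
Optimal location = (0 + 39)/2 = 19.5; maximum distance = (39 − 0)/2 = 19.5.

location 19.5, max distance 19.5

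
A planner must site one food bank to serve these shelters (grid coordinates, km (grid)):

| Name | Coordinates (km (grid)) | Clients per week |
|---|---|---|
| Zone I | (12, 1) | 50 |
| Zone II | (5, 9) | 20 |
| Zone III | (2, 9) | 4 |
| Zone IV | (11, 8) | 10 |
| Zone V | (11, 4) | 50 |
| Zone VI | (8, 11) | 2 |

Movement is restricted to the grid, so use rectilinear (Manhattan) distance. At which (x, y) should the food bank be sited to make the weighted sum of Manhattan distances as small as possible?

Manhattan distance separates: Σwᵢ(|x−xᵢ|+|y−yᵢ|) = Σwᵢ|x−xᵢ| + Σwᵢ|y−yᵢ|, so x and y are optimised independently as 1-D weighted medians.
Total weight W = 136; half = 68.
x-coordinate, sorted with cumulative weight:
  x=2 (Zone III, w=4) cum 4
  x=5 (Zone II, w=20) cum 24
  x=8 (Zone VI, w=2) cum 26
  x=11 (Zone IV, w=10) cum 36
  x=11 (Zone V, w=50) cum 86  ← median
  x=12 (Zone I, w=50) cum 136
⇒ x* = 11
y-coordinate, sorted with cumulative weight:
  y=1 (Zone I, w=50) cum 50
  y=4 (Zone V, w=50) cum 100  ← median
  y=8 (Zone IV, w=10) cum 110
  y=9 (Zone II, w=20) cum 130
  y=9 (Zone III, w=4) cum 134
  y=11 (Zone VI, w=2) cum 136
⇒ y* = 4

(11, 4)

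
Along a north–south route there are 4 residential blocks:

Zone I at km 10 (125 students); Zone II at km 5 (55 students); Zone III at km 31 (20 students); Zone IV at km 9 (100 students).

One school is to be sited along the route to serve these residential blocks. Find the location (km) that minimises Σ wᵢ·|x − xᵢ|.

For a sum of weighted absolute distances on a line, the optimum is the weighted median (not the mean). Total weight W = 300; half-weight = 150.
Sort by position and accumulate weight:
  km 5 (Zone II, w=55) → cum 55
  km 9 (Zone IV, w=100) → cum 155  ≥ 150 → median here
  km 10 (Zone I, w=125) → cum 280
  km 31 (Zone III, w=20) → cum 300
Optimal location: km 9.

x = 9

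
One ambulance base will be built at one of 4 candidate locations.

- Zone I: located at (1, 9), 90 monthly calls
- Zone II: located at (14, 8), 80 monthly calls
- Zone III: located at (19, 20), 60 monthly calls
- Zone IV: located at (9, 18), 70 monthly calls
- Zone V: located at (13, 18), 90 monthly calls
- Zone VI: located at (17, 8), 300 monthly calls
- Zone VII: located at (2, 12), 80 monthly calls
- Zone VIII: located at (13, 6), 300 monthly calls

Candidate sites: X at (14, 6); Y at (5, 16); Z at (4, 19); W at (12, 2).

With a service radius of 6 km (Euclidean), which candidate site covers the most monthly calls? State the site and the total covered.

X, covering 680

Coverage radius r = 6 km; a point is covered iff (Δx)²+(Δy)² ≤ 6² = 36.
  X (14, 6): covers {Zone II, Zone VI, Zone VIII} → 680
  Y (5, 16): covers {Zone IV, Zone VII} → 150
  Z (4, 19): covers {Zone IV} → 70
  W (12, 2): covers {Zone VIII} → 300
Maximum coverage at X: 680 monthly calls.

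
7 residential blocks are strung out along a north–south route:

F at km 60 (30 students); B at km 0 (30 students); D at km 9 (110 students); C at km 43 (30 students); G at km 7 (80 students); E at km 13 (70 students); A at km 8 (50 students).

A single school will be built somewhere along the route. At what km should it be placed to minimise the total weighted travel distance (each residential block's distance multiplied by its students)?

For a sum of weighted absolute distances on a line, the optimum is the weighted median (not the mean). Total weight W = 400; half-weight = 200.
Sort by position and accumulate weight:
  km 0 (B, w=30) → cum 30
  km 7 (G, w=80) → cum 110
  km 8 (A, w=50) → cum 160
  km 9 (D, w=110) → cum 270  ≥ 200 → median here
  km 13 (E, w=70) → cum 340
  km 43 (C, w=30) → cum 370
  km 60 (F, w=30) → cum 400
Optimal location: km 9.

x = 9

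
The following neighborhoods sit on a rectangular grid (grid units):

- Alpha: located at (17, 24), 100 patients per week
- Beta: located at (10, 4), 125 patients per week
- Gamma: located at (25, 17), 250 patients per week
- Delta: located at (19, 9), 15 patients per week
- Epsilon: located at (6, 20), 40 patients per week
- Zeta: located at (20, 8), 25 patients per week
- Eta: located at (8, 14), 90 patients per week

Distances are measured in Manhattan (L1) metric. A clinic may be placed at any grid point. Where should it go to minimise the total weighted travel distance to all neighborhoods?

(17, 17)

Manhattan distance separates: Σwᵢ(|x−xᵢ|+|y−yᵢ|) = Σwᵢ|x−xᵢ| + Σwᵢ|y−yᵢ|, so x and y are optimised independently as 1-D weighted medians.
Total weight W = 645; half = 322.5.
x-coordinate, sorted with cumulative weight:
  x=6 (Epsilon, w=40) cum 40
  x=8 (Eta, w=90) cum 130
  x=10 (Beta, w=125) cum 255
  x=17 (Alpha, w=100) cum 355  ← median
  x=19 (Delta, w=15) cum 370
  x=20 (Zeta, w=25) cum 395
  x=25 (Gamma, w=250) cum 645
⇒ x* = 17
y-coordinate, sorted with cumulative weight:
  y=4 (Beta, w=125) cum 125
  y=8 (Zeta, w=25) cum 150
  y=9 (Delta, w=15) cum 165
  y=14 (Eta, w=90) cum 255
  y=17 (Gamma, w=250) cum 505  ← median
  y=20 (Epsilon, w=40) cum 545
  y=24 (Alpha, w=100) cum 645
⇒ y* = 17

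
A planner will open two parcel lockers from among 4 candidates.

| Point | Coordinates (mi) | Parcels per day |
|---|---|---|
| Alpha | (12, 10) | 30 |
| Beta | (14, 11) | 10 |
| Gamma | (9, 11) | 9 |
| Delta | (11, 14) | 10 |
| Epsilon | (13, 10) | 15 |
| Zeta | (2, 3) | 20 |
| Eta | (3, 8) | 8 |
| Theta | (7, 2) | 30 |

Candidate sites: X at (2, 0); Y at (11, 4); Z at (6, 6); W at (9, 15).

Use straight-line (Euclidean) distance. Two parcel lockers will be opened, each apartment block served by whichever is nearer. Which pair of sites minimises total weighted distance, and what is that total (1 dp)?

Evaluate every pair (each demand assigned to the nearer of the two):
  {Z, W}: total = 645.9
  {X, W}: total = 679.4
  {Y, Z}: total = 752.9
  {X, Y}: total = 777.7
  {Y, W}: total = 779.0
  {X, Z}: total = 791.0
Best pair: {Z, W} with total 645.9.

{Z, W}, total 645.9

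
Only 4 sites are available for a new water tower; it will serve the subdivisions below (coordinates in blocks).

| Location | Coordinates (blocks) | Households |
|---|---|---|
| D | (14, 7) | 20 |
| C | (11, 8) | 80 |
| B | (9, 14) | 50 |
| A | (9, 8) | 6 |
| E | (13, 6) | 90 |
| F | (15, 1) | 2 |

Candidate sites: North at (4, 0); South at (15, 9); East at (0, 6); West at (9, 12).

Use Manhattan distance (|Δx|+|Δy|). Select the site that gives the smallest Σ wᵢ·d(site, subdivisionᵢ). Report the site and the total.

Total weighted distance at each candidate:
  North (4, 0): total = 3942
  South (15, 9): total = 1518
  East (0, 6): total = 3466
  West (9, 12): total = 1738
Minimum is at South with total 1518 blocks.

South, total 1518 blocks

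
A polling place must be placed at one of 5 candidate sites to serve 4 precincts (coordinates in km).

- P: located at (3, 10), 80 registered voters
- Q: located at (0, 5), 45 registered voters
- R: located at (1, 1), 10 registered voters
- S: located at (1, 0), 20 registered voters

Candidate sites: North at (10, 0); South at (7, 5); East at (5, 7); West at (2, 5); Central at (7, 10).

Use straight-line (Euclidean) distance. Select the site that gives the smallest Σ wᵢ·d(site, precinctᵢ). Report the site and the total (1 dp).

West, total 641.1 km

Total weighted distance at each candidate:
  North (10, 0): total = 1750.2
  South (7, 5): total = 1055.6
  East (5, 7): total = 764.1
  West (2, 5): total = 641.1
  Central (7, 10): total = 1048.5
Minimum is at West with total 641.1 km.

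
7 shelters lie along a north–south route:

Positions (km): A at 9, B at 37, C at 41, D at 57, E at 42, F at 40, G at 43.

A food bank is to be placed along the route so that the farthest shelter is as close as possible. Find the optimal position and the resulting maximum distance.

location 33, max distance 24

The 1-center on a line is the midpoint of the two extreme points: leftmost at 9, rightmost at 57.
Optimal location = (9 + 57)/2 = 33; maximum distance = (57 − 9)/2 = 24.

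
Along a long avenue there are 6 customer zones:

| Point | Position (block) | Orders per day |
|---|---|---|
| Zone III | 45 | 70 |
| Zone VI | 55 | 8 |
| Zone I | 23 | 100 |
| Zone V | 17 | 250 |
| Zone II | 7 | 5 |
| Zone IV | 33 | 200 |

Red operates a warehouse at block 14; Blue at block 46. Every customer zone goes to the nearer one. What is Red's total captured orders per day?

355

The indifferent point is the midpoint (14+46)/2 = 30; customer zones left of it (closer to Red at 14) go to Red, those right go to Blue.
  Zone II at 7 (w=5) → Red
  Zone V at 17 (w=250) → Red
  Zone I at 23 (w=100) → Red
  Zone IV at 33 (w=200) → Blue
  Zone III at 45 (w=70) → Blue
  Zone VI at 55 (w=8) → Blue
Red captures 355; Blue captures 278.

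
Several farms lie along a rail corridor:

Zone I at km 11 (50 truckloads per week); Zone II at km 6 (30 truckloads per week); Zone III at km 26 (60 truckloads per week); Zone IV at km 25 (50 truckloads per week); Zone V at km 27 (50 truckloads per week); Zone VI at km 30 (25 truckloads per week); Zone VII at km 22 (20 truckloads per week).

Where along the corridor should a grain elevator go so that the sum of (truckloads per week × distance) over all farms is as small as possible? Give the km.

For a sum of weighted absolute distances on a line, the optimum is the weighted median (not the mean). Total weight W = 285; half-weight = 142.5.
Sort by position and accumulate weight:
  km 6 (Zone II, w=30) → cum 30
  km 11 (Zone I, w=50) → cum 80
  km 22 (Zone VII, w=20) → cum 100
  km 25 (Zone IV, w=50) → cum 150  ≥ 142.5 → median here
  km 26 (Zone III, w=60) → cum 210
  km 27 (Zone V, w=50) → cum 260
  km 30 (Zone VI, w=25) → cum 285
Optimal location: km 25.

x = 25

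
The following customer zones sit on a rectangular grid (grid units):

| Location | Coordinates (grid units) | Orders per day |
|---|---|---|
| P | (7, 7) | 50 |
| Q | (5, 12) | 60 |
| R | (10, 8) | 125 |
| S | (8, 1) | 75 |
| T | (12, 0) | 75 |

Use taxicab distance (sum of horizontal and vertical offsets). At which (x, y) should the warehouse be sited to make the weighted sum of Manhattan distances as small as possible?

Manhattan distance separates: Σwᵢ(|x−xᵢ|+|y−yᵢ|) = Σwᵢ|x−xᵢ| + Σwᵢ|y−yᵢ|, so x and y are optimised independently as 1-D weighted medians.
Total weight W = 385; half = 192.5.
x-coordinate, sorted with cumulative weight:
  x=5 (Q, w=60) cum 60
  x=7 (P, w=50) cum 110
  x=8 (S, w=75) cum 185
  x=10 (R, w=125) cum 310  ← median
  x=12 (T, w=75) cum 385
⇒ x* = 10
y-coordinate, sorted with cumulative weight:
  y=0 (T, w=75) cum 75
  y=1 (S, w=75) cum 150
  y=7 (P, w=50) cum 200  ← median
  y=8 (R, w=125) cum 325
  y=12 (Q, w=60) cum 385
⇒ y* = 7

(10, 7)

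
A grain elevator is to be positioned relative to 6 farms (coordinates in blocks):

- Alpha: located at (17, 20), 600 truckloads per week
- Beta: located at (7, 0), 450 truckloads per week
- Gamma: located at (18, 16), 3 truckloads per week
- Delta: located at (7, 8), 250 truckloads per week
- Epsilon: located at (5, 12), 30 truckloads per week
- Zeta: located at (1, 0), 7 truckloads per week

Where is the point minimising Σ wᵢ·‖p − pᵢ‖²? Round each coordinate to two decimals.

(11.43, 10.75)

The minimiser of Σwᵢ‖p−pᵢ‖² is the weighted centroid p* = (Σwᵢpᵢ)/(Σwᵢ).
Σwᵢ = 1340.
Σwᵢxᵢ = 600·17 + 450·7 + 3·18 + 250·7 + 30·5 + 7·1 = 15311.
Σwᵢyᵢ = 600·20 + 450·0 + 3·16 + 250·8 + 30·12 + 7·0 = 14408.
x* = 15311/1340 = 11.43, y* = 14408/1340 = 10.75.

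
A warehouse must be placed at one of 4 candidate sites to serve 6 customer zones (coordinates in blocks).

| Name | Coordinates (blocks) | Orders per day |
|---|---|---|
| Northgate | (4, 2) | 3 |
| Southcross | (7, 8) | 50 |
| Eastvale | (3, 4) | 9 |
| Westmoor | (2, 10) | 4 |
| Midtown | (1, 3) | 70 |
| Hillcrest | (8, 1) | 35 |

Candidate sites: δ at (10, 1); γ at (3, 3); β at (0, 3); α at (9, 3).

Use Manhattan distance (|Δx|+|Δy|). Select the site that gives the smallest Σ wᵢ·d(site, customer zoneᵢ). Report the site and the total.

γ, total 882 blocks

Total weighted distance at each candidate:
  δ (10, 1): total = 1519
  γ (3, 3): total = 882
  β (0, 3): total = 1107
  α (9, 3): total = 1152
Minimum is at γ with total 882 blocks.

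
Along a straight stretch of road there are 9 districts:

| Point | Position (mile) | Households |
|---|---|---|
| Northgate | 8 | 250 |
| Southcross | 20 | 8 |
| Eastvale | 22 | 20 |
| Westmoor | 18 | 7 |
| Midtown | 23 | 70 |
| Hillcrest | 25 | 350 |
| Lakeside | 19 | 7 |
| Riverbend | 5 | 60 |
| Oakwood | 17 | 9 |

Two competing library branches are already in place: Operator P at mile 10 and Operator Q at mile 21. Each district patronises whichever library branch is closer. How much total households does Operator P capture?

310

The indifferent point is the midpoint (10+21)/2 = 15.5; districts left of it (closer to Operator P at 10) go to Operator P, those right go to Operator Q.
  Riverbend at 5 (w=60) → Operator P
  Northgate at 8 (w=250) → Operator P
  Oakwood at 17 (w=9) → Operator Q
  Westmoor at 18 (w=7) → Operator Q
  Lakeside at 19 (w=7) → Operator Q
  Southcross at 20 (w=8) → Operator Q
  Eastvale at 22 (w=20) → Operator Q
  Midtown at 23 (w=70) → Operator Q
  Hillcrest at 25 (w=350) → Operator Q
Operator P captures 310; Operator Q captures 471.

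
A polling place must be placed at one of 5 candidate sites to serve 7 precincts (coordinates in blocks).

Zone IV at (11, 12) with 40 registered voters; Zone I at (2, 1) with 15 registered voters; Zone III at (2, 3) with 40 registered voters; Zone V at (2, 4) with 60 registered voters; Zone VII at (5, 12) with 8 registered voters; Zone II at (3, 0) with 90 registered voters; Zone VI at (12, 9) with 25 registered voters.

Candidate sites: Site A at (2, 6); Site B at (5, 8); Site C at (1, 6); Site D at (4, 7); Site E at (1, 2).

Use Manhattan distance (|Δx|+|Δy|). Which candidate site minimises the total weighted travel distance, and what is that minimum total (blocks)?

Site A, total 1942 blocks

Total weighted distance at each candidate:
  Site A (2, 6): total = 1942
  Site B (5, 8): total = 2422
  Site C (1, 6): total = 2220
  Site D (4, 7): total = 2158
  Site E (1, 2): total = 2012
Minimum is at Site A with total 1942 blocks.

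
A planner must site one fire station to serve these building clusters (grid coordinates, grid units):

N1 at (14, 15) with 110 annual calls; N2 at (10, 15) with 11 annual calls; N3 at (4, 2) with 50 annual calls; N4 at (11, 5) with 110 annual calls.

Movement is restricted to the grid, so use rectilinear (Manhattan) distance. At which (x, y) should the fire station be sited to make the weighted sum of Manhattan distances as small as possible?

Manhattan distance separates: Σwᵢ(|x−xᵢ|+|y−yᵢ|) = Σwᵢ|x−xᵢ| + Σwᵢ|y−yᵢ|, so x and y are optimised independently as 1-D weighted medians.
Total weight W = 281; half = 140.5.
x-coordinate, sorted with cumulative weight:
  x=4 (N3, w=50) cum 50
  x=10 (N2, w=11) cum 61
  x=11 (N4, w=110) cum 171  ← median
  x=14 (N1, w=110) cum 281
⇒ x* = 11
y-coordinate, sorted with cumulative weight:
  y=2 (N3, w=50) cum 50
  y=5 (N4, w=110) cum 160  ← median
  y=15 (N1, w=110) cum 270
  y=15 (N2, w=11) cum 281
⇒ y* = 5

(11, 5)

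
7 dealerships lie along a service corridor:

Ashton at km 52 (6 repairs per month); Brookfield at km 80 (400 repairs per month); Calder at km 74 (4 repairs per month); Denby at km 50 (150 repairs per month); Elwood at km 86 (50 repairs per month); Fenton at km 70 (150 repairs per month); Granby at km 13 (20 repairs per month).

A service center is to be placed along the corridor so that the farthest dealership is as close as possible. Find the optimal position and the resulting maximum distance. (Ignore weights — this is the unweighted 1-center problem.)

location 49.5, max distance 36.5

The 1-center on a line is the midpoint of the two extreme points: leftmost at 13, rightmost at 86.
Optimal location = (13 + 86)/2 = 49.5; maximum distance = (86 − 13)/2 = 36.5.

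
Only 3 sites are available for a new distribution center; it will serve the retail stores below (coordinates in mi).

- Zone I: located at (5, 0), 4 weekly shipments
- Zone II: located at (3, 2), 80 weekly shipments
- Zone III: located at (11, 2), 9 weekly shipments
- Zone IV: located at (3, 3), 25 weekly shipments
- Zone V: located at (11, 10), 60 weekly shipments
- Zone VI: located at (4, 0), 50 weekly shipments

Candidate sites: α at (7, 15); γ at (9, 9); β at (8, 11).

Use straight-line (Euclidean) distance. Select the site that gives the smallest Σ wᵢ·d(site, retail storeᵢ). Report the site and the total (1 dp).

γ, total 1703.6 mi

Total weighted distance at each candidate:
  α (7, 15): total = 2736.3
  γ (9, 9): total = 1703.6
  β (8, 11): total = 1965.5
Minimum is at γ with total 1703.6 mi.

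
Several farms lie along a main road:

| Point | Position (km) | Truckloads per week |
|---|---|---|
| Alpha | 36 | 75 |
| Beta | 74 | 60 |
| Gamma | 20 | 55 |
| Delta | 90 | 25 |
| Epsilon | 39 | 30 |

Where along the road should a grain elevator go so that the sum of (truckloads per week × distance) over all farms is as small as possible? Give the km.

For a sum of weighted absolute distances on a line, the optimum is the weighted median (not the mean). Total weight W = 245; half-weight = 122.5.
Sort by position and accumulate weight:
  km 20 (Gamma, w=55) → cum 55
  km 36 (Alpha, w=75) → cum 130  ≥ 122.5 → median here
  km 39 (Epsilon, w=30) → cum 160
  km 74 (Beta, w=60) → cum 220
  km 90 (Delta, w=25) → cum 245
Optimal location: km 36.

x = 36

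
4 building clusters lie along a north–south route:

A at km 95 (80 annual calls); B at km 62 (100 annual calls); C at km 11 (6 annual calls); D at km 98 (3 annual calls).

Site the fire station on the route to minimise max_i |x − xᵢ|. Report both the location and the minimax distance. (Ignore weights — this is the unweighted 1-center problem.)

The 1-center on a line is the midpoint of the two extreme points: leftmost at 11, rightmost at 98.
Optimal location = (11 + 98)/2 = 54.5; maximum distance = (98 − 11)/2 = 43.5.

location 54.5, max distance 43.5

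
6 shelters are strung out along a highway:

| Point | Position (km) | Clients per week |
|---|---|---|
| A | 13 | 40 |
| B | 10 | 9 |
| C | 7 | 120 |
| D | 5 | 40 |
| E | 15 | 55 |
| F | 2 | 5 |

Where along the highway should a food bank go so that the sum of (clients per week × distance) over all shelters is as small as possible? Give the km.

x = 7

For a sum of weighted absolute distances on a line, the optimum is the weighted median (not the mean). Total weight W = 269; half-weight = 134.5.
Sort by position and accumulate weight:
  km 2 (F, w=5) → cum 5
  km 5 (D, w=40) → cum 45
  km 7 (C, w=120) → cum 165  ≥ 134.5 → median here
  km 10 (B, w=9) → cum 174
  km 13 (A, w=40) → cum 214
  km 15 (E, w=55) → cum 269
Optimal location: km 7.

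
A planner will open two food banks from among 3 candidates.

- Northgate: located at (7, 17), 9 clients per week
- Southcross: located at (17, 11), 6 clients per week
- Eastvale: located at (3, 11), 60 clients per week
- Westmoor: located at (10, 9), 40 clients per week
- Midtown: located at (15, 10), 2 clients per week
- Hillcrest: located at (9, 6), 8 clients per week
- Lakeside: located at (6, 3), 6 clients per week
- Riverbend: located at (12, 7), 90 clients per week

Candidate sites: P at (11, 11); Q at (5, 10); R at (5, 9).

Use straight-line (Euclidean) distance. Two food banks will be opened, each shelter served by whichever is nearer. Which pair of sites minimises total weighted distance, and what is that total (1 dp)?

{P, Q}, total 789.3

Evaluate every pair (each demand assigned to the nearer of the two):
  {P, Q}: total = 789.3
  {P, R}: total = 815.9
  {Q, R}: total = 1223.6
Best pair: {P, Q} with total 789.3.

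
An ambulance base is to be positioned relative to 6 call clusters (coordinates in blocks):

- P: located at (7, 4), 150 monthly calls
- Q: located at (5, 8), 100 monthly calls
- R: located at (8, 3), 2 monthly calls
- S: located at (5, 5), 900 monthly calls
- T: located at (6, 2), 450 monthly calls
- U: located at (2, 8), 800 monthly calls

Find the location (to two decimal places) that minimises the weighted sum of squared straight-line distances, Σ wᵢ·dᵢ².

The minimiser of Σwᵢ‖p−pᵢ‖² is the weighted centroid p* = (Σwᵢpᵢ)/(Σwᵢ).
Σwᵢ = 2402.
Σwᵢxᵢ = 150·7 + 100·5 + 2·8 + 900·5 + 450·6 + 800·2 = 10366.
Σwᵢyᵢ = 150·4 + 100·8 + 2·3 + 900·5 + 450·2 + 800·8 = 13206.
x* = 10366/2402 = 4.32, y* = 13206/2402 = 5.50.

(4.32, 5.50)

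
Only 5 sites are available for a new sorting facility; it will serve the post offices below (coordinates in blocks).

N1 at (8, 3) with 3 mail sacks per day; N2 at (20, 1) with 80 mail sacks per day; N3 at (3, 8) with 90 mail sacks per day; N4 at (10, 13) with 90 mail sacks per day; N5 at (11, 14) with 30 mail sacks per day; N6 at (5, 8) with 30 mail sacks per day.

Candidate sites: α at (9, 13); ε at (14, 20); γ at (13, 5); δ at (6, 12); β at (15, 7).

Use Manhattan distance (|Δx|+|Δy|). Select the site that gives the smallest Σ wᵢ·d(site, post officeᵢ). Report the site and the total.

Total weighted distance at each candidate:
  α (9, 13): total = 3313
  ε (14, 20): total = 6029
  γ (13, 5): total = 3721
  δ (6, 12): total = 3473
  β (15, 7): total = 3733
Minimum is at α with total 3313 blocks.

α, total 3313 blocks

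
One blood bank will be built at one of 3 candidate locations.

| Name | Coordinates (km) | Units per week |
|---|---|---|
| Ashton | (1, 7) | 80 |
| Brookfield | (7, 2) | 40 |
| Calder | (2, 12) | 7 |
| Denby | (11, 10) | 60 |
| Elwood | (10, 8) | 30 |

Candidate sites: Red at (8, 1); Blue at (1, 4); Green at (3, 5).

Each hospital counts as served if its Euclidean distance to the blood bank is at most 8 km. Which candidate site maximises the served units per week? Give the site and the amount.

Coverage radius r = 8 km; a point is covered iff (Δx)²+(Δy)² ≤ 8² = 64.
  Red (8, 1): covers {Brookfield, Elwood} → 70
  Blue (1, 4): covers {Ashton, Brookfield} → 120
  Green (3, 5): covers {Ashton, Brookfield, Calder, Elwood} → 157
Maximum coverage at Green: 157 units per week.

Green, covering 157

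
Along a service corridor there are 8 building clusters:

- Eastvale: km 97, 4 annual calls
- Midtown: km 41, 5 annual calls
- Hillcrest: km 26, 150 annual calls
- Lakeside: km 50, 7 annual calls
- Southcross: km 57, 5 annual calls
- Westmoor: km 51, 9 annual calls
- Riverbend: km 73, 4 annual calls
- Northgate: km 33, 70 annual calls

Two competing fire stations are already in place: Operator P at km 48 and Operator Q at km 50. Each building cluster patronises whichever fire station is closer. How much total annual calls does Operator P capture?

225

The indifferent point is the midpoint (48+50)/2 = 49; building clusters left of it (closer to Operator P at 48) go to Operator P, those right go to Operator Q.
  Hillcrest at 26 (w=150) → Operator P
  Northgate at 33 (w=70) → Operator P
  Midtown at 41 (w=5) → Operator P
  Lakeside at 50 (w=7) → Operator Q
  Westmoor at 51 (w=9) → Operator Q
  Southcross at 57 (w=5) → Operator Q
  Riverbend at 73 (w=4) → Operator Q
  Eastvale at 97 (w=4) → Operator Q
Operator P captures 225; Operator Q captures 29.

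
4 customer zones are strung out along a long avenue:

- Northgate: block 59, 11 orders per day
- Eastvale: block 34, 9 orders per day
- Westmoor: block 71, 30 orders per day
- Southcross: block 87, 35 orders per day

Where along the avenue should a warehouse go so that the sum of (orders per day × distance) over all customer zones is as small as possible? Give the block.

x = 71

For a sum of weighted absolute distances on a line, the optimum is the weighted median (not the mean). Total weight W = 85; half-weight = 42.5.
Sort by position and accumulate weight:
  block 34 (Eastvale, w=9) → cum 9
  block 59 (Northgate, w=11) → cum 20
  block 71 (Westmoor, w=30) → cum 50  ≥ 42.5 → median here
  block 87 (Southcross, w=35) → cum 85
Optimal location: block 71.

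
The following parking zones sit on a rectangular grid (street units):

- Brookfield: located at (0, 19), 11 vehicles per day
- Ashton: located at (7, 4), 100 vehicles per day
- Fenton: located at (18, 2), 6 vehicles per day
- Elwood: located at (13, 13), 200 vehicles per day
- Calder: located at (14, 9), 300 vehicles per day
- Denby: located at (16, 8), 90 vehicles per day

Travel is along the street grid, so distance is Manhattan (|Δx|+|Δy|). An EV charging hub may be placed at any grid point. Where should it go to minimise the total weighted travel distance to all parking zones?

Manhattan distance separates: Σwᵢ(|x−xᵢ|+|y−yᵢ|) = Σwᵢ|x−xᵢ| + Σwᵢ|y−yᵢ|, so x and y are optimised independently as 1-D weighted medians.
Total weight W = 707; half = 353.5.
x-coordinate, sorted with cumulative weight:
  x=0 (Brookfield, w=11) cum 11
  x=7 (Ashton, w=100) cum 111
  x=13 (Elwood, w=200) cum 311
  x=14 (Calder, w=300) cum 611  ← median
  x=16 (Denby, w=90) cum 701
  x=18 (Fenton, w=6) cum 707
⇒ x* = 14
y-coordinate, sorted with cumulative weight:
  y=2 (Fenton, w=6) cum 6
  y=4 (Ashton, w=100) cum 106
  y=8 (Denby, w=90) cum 196
  y=9 (Calder, w=300) cum 496  ← median
  y=13 (Elwood, w=200) cum 696
  y=19 (Brookfield, w=11) cum 707
⇒ y* = 9

(14, 9)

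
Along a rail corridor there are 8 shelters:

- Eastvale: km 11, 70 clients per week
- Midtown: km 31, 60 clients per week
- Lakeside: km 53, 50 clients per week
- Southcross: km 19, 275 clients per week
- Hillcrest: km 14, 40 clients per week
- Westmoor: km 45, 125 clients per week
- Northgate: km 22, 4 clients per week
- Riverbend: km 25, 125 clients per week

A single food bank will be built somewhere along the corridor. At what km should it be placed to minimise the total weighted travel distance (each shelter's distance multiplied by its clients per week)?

x = 19

For a sum of weighted absolute distances on a line, the optimum is the weighted median (not the mean). Total weight W = 749; half-weight = 374.5.
Sort by position and accumulate weight:
  km 11 (Eastvale, w=70) → cum 70
  km 14 (Hillcrest, w=40) → cum 110
  km 19 (Southcross, w=275) → cum 385  ≥ 374.5 → median here
  km 22 (Northgate, w=4) → cum 389
  km 25 (Riverbend, w=125) → cum 514
  km 31 (Midtown, w=60) → cum 574
  km 45 (Westmoor, w=125) → cum 699
  km 53 (Lakeside, w=50) → cum 749
Optimal location: km 19.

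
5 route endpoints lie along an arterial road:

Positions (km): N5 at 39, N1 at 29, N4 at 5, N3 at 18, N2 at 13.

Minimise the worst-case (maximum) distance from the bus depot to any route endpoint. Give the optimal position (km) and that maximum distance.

The 1-center on a line is the midpoint of the two extreme points: leftmost at 5, rightmost at 39.
Optimal location = (5 + 39)/2 = 22; maximum distance = (39 − 5)/2 = 17.

location 22, max distance 17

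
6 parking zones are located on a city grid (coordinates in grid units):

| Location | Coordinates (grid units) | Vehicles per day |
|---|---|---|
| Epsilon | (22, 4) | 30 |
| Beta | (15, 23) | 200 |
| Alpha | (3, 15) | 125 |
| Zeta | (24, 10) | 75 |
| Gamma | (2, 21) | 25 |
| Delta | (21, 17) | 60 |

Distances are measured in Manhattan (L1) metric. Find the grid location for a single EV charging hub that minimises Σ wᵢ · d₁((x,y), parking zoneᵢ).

(15, 17)

Manhattan distance separates: Σwᵢ(|x−xᵢ|+|y−yᵢ|) = Σwᵢ|x−xᵢ| + Σwᵢ|y−yᵢ|, so x and y are optimised independently as 1-D weighted medians.
Total weight W = 515; half = 257.5.
x-coordinate, sorted with cumulative weight:
  x=2 (Gamma, w=25) cum 25
  x=3 (Alpha, w=125) cum 150
  x=15 (Beta, w=200) cum 350  ← median
  x=21 (Delta, w=60) cum 410
  x=22 (Epsilon, w=30) cum 440
  x=24 (Zeta, w=75) cum 515
⇒ x* = 15
y-coordinate, sorted with cumulative weight:
  y=4 (Epsilon, w=30) cum 30
  y=10 (Zeta, w=75) cum 105
  y=15 (Alpha, w=125) cum 230
  y=17 (Delta, w=60) cum 290  ← median
  y=21 (Gamma, w=25) cum 315
  y=23 (Beta, w=200) cum 515
⇒ y* = 17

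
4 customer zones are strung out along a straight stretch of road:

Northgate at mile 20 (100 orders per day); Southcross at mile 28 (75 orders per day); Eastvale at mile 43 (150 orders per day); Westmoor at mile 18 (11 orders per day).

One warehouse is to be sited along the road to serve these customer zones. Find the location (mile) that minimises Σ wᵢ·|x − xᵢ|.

For a sum of weighted absolute distances on a line, the optimum is the weighted median (not the mean). Total weight W = 336; half-weight = 168.
Sort by position and accumulate weight:
  mile 18 (Westmoor, w=11) → cum 11
  mile 20 (Northgate, w=100) → cum 111
  mile 28 (Southcross, w=75) → cum 186  ≥ 168 → median here
  mile 43 (Eastvale, w=150) → cum 336
Optimal location: mile 28.

x = 28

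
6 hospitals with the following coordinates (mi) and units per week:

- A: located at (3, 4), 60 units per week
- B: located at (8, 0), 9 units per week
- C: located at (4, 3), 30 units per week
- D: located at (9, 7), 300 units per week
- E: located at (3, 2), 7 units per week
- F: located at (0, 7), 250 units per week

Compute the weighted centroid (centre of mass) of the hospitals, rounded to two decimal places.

The minimiser of Σwᵢ‖p−pᵢ‖² is the weighted centroid p* = (Σwᵢpᵢ)/(Σwᵢ).
Σwᵢ = 656.
Σwᵢxᵢ = 60·3 + 9·8 + 30·4 + 300·9 + 7·3 + 250·0 = 3093.
Σwᵢyᵢ = 60·4 + 9·0 + 30·3 + 300·7 + 7·2 + 250·7 = 4194.
x* = 3093/656 = 4.71, y* = 4194/656 = 6.39.

(4.71, 6.39)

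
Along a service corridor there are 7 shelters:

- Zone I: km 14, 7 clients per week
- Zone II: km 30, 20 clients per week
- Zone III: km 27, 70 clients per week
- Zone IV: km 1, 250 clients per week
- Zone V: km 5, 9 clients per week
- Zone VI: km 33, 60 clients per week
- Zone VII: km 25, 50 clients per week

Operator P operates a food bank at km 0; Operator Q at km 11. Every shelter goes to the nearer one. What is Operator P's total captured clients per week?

The indifferent point is the midpoint (0+11)/2 = 5.5; shelters left of it (closer to Operator P at 0) go to Operator P, those right go to Operator Q.
  Zone IV at 1 (w=250) → Operator P
  Zone V at 5 (w=9) → Operator P
  Zone I at 14 (w=7) → Operator Q
  Zone VII at 25 (w=50) → Operator Q
  Zone III at 27 (w=70) → Operator Q
  Zone II at 30 (w=20) → Operator Q
  Zone VI at 33 (w=60) → Operator Q
Operator P captures 259; Operator Q captures 207.

259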